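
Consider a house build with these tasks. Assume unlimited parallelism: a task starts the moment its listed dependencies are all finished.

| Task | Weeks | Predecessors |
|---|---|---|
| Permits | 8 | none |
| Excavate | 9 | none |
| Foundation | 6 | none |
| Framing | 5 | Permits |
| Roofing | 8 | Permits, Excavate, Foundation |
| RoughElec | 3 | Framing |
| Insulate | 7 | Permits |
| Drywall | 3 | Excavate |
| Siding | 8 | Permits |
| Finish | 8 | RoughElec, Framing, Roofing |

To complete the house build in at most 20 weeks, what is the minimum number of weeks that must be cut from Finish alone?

Current finish: 25 weeks; target: 20.
Finish is on every critical path, so each week cut from Finish cuts the finish by one (this holds down to a finish of 18).
Need 25 − 20 = 5 weeks off Finish → Finish becomes 3 weeks, finish becomes 20.

5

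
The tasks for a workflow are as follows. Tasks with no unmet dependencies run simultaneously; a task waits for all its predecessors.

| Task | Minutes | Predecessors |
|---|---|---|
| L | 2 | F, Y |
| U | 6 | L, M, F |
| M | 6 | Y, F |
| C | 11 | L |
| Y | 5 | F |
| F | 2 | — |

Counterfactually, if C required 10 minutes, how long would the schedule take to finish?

Actual critical path: F→Y→L→C = 2+5+2+11 = 20 ⇒ 20 minutes.
C is on the critical path; changing it to 10 makes that path 19 minutes.
The binding chain switches to F→Y→M→U = 2+5+6+6 = 19; finish 19 minutes.

19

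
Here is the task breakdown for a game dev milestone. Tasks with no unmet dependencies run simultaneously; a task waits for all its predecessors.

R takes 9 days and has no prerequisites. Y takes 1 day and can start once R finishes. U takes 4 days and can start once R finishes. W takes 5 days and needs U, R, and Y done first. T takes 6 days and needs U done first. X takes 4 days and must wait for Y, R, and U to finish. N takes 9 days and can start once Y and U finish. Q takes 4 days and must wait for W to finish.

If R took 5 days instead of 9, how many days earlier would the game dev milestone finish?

4

As given, the longest chain is R→U→W→Q = 9+4+5+4 = 22, so the finish is 22 days.
R is on the critical path; changing it to 5 makes that path 18 days.
No other chain overtakes it, so the finish is 18 days.
Change in finish: 18 − 22 = -4 days.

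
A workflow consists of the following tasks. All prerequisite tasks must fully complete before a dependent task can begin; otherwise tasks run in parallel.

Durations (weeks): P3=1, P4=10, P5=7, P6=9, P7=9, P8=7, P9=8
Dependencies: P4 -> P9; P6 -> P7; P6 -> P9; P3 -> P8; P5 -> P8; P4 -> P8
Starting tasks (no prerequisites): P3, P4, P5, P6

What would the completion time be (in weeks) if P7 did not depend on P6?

18

With the dependency in place, P4→P9 = 10+8 = 18 sets the finish at 18 weeks.
Without P6→P7, P7's earliest start moves from 9 to 0.
New critical path: P4→P9 = 10+8 = 18 ⇒ 18 weeks.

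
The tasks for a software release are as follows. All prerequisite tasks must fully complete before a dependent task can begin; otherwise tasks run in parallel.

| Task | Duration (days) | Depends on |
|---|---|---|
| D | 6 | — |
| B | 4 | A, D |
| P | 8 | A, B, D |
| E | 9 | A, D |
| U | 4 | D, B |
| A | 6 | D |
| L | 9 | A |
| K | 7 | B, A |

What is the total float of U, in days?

4

Critical path: D→A→B→P = 6+6+4+8 = 24, so the finish is 24 days.
U finishes as early as 20 and must finish by 24.
So U can slip 24 − 20 = 4 days.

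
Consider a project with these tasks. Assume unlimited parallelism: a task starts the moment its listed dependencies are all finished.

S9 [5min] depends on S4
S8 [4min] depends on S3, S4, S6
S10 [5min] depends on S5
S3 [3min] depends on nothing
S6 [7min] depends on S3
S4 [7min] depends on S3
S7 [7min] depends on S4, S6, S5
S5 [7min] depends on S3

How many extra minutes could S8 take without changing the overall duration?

S3→S4→S7 = 3+7+7 = 17 sets the makespan at 17 minutes.
S8 finishes as early as 14 and must finish by 17.
Float = 17 − 14 = 3.

3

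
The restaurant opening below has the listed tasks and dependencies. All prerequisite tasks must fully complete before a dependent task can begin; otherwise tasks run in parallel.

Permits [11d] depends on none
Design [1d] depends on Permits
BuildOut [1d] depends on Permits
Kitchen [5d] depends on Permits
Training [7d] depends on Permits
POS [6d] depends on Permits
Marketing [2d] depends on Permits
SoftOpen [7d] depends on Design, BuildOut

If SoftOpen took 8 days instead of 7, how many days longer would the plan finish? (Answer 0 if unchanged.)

1

The binding path is Permits→Design→SoftOpen = 11+1+7 = 19; finish at 19 days.
SoftOpen is on the critical path; changing it to 8 makes that path 20 days.
The critical path is still Permits→Design→SoftOpen; finish is now 20 days.
Change in finish: 20 − 19 = +1 days.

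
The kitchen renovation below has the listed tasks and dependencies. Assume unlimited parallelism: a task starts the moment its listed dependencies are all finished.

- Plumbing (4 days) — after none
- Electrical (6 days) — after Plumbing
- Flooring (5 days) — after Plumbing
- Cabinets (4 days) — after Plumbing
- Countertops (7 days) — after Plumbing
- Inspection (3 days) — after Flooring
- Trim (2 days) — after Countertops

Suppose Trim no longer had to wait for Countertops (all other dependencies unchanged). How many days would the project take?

Original critical path: Plumbing→Countertops→Trim = 4+7+2 = 13 ⇒ 13 days.
Without Countertops→Trim, Trim's earliest start moves from 11 to 0.
After: Plumbing→Flooring→Inspection = 4+5+3 = 12 → 12 days.

12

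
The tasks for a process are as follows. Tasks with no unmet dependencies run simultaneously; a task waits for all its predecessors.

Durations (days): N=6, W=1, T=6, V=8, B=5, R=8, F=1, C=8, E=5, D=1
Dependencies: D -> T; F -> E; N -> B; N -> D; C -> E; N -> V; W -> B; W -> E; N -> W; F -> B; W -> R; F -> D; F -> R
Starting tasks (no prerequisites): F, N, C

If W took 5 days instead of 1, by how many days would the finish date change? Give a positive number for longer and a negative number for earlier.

4

Baseline: N→W→R = 6+1+8 = 15 → 15 days.
W lies on that path, so at 5 days the path becomes 19 days.
The critical path is still N→W→R; finish is now 19 days.
Change in finish: 19 − 15 = +4 days.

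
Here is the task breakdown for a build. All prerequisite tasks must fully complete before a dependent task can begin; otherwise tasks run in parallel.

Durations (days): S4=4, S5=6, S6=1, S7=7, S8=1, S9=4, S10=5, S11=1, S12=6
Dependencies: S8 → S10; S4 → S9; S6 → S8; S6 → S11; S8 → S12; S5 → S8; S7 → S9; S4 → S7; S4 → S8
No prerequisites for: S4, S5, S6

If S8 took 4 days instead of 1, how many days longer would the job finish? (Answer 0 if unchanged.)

Actual critical path: S4→S7→S9 = 4+7+4 = 15 ⇒ 15 days.
The longest path through S8 is only 13 days, so S8 has float 2.
Now S5→S8→S12 = 6+4+6 = 16 is longest, so the finish becomes 16 days.
Change in finish: 16 − 15 = +1 days.

1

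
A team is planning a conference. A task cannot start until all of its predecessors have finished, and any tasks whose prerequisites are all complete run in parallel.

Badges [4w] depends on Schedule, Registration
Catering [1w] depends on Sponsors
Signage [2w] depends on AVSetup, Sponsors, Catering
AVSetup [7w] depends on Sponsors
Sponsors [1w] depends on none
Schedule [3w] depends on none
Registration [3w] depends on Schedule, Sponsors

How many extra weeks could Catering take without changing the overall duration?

The longest chain is Schedule→Registration→Badges = 3+3+4 = 10; overall finish 10 weeks.
Catering finishes as early as 2 and must finish by 8.
Float = 10 − 4 = 6.

6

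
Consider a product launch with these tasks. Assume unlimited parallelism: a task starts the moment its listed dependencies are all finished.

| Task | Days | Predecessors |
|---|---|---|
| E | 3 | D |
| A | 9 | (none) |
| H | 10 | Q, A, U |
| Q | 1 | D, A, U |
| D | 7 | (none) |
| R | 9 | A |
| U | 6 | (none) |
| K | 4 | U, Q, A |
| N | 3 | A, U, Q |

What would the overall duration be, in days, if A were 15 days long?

The binding path is A→Q→H = 9+1+10 = 20; finish at 20 days.
Since A is critical, the +6 change carries straight to that chain (now 26 days).
The critical path is still A→Q→H; finish is now 26 days.

26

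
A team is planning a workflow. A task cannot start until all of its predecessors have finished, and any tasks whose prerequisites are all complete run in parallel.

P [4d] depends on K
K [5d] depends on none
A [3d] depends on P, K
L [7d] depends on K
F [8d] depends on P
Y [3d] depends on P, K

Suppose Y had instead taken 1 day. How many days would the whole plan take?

17

As given, the longest chain is K→P→F = 5+4+8 = 17, so the finish is 17 days.
Y has 5 days of float (longest path through it is 12).
The critical path is still K→P→F; finish is now 17 days.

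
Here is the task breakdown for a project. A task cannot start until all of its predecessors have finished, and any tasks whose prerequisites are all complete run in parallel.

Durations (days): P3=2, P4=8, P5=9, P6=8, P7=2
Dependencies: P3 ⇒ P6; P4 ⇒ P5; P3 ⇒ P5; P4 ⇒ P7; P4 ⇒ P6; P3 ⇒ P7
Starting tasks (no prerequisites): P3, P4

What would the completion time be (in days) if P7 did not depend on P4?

17

With the dependency in place, P4→P5 = 8+9 = 17 sets the finish at 17 days.
Without P4→P7, P7's earliest start moves from 8 to 2.
The longest chain is now P4→P5 = 8+9 = 17, so the job takes 17 days.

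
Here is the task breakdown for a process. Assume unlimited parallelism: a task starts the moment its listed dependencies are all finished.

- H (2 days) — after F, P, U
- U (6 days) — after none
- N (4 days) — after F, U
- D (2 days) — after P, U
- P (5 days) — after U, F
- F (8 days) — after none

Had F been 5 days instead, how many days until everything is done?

Critical path before the change: F→P→D = 8+5+2 = 15 giving 15 days.
Since F is critical, the -3 change carries straight to that chain (now 12 days).
The binding chain switches to U→P→D = 6+5+2 = 13; finish 13 days.

13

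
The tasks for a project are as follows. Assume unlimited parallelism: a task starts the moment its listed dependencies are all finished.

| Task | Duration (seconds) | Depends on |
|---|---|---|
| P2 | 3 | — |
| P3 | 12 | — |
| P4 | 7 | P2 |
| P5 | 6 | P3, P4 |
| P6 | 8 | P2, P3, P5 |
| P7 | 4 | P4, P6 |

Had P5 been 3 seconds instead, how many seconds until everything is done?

Critical path before the change: P3→P5→P6→P7 = 12+6+8+4 = 30 giving 30 seconds.
P5 is on the critical path; changing it to 3 makes that path 27 seconds.
The critical path is still P3→P5→P6→P7; finish is now 27 seconds.

27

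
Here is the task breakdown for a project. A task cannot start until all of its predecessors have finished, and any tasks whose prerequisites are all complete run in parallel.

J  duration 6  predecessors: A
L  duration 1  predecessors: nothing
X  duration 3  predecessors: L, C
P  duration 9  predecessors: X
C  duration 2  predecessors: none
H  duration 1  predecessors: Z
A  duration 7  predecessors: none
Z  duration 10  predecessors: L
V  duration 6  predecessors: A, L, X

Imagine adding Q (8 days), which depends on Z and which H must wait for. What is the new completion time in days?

20

Originally the job takes 14 days.
With Q inserted, H now waits for max(Z, Q).
New critical path: L→Z→Q→H = 1+10+8+1 = 20 ⇒ 20 days.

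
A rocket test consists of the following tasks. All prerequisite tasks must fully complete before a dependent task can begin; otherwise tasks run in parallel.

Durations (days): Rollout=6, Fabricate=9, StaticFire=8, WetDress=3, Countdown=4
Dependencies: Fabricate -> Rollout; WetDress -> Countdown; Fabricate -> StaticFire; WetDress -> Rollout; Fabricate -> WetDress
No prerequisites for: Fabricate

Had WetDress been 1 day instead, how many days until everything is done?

Baseline: Fabricate→WetDress→Rollout = 9+3+6 = 18 → 18 days.
WetDress is on the critical path; changing it to 1 makes that path 16 days.
Now Fabricate→StaticFire = 9+8 = 17 is longest, so the finish becomes 17 days.

17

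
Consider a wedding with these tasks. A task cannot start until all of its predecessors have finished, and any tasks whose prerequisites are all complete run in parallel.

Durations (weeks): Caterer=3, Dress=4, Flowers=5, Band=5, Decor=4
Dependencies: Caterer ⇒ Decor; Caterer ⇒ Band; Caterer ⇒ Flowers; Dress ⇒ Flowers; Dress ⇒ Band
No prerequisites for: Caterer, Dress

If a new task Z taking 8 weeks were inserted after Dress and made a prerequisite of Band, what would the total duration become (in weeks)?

17

Originally the job takes 9 weeks.
With Z inserted, Band now waits for max(Caterer, Dress, Z).
New critical path: Dress→Z→Band = 4+8+5 = 17 ⇒ 17 weeks.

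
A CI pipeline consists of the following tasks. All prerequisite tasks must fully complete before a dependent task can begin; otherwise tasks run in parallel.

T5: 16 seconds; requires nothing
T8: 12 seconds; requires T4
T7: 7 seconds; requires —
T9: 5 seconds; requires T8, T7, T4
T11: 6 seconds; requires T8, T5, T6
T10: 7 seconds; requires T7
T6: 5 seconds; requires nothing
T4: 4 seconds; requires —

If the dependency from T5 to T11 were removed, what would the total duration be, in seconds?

22

Original critical path: T4→T8→T11 = 4+12+6 = 22 ⇒ 22 seconds.
Dropping T5→T11 doesn't change T11's earliest start (16); another predecessor still binds.
After: T4→T8→T11 = 4+12+6 = 22 → 22 seconds.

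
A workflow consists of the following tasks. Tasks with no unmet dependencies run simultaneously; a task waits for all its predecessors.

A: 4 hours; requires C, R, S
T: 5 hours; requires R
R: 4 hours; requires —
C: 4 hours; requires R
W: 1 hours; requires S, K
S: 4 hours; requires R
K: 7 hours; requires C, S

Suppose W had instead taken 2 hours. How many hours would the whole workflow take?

Actual critical path: R→S→K→W = 4+4+7+1 = 16 ⇒ 16 hours.
W is on the critical path; changing it to 2 makes that path 17 hours.
No other chain overtakes it, so the finish is 17 hours.

17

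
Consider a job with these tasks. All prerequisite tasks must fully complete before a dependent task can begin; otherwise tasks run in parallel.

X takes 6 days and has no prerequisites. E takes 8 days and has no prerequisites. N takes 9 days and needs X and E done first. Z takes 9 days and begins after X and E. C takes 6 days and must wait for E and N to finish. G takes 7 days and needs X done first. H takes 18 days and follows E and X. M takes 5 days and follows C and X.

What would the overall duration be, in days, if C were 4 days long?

26

The binding path is E→N→C→M = 8+9+6+5 = 28; finish at 28 days.
Since C is critical, the -2 change carries straight to that chain (now 26 days).
No other chain overtakes it, so the finish is 26 days.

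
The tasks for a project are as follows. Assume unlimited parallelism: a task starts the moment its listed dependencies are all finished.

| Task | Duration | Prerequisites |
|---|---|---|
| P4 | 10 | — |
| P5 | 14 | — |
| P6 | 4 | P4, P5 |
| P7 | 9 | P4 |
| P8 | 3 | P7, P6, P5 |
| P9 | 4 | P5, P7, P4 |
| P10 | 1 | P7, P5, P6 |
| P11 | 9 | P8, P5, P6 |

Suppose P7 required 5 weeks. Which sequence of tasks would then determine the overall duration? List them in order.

Baseline: P4→P7→P8→P11 = 10+9+3+9 = 31 → 31 weeks.
P7 lies on that path, so at 5 weeks the path becomes 27 weeks.
New critical path: P5→P6→P8→P11 = 14+4+3+9 = 30 ⇒ 30 weeks.

P5, P6, P8, P11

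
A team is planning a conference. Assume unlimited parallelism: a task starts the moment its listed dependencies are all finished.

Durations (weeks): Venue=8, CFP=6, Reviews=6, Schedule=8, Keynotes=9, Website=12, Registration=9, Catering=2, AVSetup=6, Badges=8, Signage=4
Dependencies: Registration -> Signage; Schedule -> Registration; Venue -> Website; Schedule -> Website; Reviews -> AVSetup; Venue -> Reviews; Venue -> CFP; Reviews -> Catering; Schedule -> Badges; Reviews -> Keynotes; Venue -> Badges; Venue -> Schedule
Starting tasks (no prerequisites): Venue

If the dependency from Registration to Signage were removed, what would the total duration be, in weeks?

28

Before: longest chain Venue→Schedule→Registration→Signage = 8+8+9+4 = 29, finish 29.
Without Registration→Signage, Signage's earliest start moves from 25 to 0.
After: Venue→Schedule→Website = 8+8+12 = 28 → 28 weeks.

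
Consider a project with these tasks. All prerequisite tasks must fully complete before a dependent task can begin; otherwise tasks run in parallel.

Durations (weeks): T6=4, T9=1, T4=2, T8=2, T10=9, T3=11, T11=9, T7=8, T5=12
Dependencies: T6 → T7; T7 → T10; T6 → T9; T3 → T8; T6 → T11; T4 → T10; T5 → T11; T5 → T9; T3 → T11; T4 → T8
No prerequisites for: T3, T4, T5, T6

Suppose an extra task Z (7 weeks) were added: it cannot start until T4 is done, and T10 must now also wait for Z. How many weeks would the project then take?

21

Originally the project takes 21 weeks.
With Z inserted, T10 now waits for max(T4, T7, Z).
New critical path: T5→T11 = 12+9 = 21 ⇒ 21 weeks.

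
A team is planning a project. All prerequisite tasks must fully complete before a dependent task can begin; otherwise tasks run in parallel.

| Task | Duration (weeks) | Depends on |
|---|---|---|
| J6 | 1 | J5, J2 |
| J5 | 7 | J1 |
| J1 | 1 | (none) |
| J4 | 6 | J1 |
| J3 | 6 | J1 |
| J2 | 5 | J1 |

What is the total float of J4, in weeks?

2

J1→J5→J6 = 1+7+1 = 9 sets the makespan at 9 weeks.
J4 finishes as early as 7 and must finish by 9.
So J4 can slip 9 − 7 = 2 weeks.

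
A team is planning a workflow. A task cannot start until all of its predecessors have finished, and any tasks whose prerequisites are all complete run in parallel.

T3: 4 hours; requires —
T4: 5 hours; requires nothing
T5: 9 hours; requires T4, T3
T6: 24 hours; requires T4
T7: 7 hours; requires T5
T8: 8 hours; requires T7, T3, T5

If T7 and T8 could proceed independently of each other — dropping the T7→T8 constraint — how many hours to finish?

29

With the dependency in place, T4→T5→T7→T8 = 5+9+7+8 = 29 sets the finish at 29 hours.
Without T7→T8, T8's earliest start moves from 21 to 14.
After: T4→T6 = 5+24 = 29 → 29 hours.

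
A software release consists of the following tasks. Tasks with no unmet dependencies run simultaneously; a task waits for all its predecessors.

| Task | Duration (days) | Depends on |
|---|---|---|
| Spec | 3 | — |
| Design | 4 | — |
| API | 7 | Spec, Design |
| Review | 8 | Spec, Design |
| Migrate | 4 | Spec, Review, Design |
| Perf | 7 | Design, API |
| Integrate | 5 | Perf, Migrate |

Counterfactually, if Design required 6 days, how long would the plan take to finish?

Critical path before the change: Design→API→Perf→Integrate = 4+7+7+5 = 23 giving 23 days.
Design lies on that path, so at 6 days the path becomes 25 days.
No other chain overtakes it, so the finish is 25 days.

25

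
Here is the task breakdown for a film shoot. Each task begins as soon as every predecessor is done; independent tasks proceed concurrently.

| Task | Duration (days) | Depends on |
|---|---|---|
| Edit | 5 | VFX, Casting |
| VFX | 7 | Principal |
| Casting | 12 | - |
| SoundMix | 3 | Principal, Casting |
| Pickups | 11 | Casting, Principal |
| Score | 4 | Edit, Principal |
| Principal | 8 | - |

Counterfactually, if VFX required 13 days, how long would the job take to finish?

30

Critical path before the change: Principal→VFX→Edit→Score = 8+7+5+4 = 24 giving 24 days.
Since VFX is critical, the +6 change carries straight to that chain (now 30 days).
The critical path is still Principal→VFX→Edit→Score; finish is now 30 days.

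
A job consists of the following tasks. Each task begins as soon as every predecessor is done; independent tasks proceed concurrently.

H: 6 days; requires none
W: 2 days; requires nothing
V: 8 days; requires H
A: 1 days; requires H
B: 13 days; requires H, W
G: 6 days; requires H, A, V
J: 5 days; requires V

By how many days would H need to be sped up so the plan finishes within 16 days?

4

Current finish: 20 days; target: 16.
H is on every critical path, so each day cut from H cuts the finish by one (this holds down to a finish of 15).
Need 20 − 16 = 4 days off H → H becomes 2 days, finish becomes 16.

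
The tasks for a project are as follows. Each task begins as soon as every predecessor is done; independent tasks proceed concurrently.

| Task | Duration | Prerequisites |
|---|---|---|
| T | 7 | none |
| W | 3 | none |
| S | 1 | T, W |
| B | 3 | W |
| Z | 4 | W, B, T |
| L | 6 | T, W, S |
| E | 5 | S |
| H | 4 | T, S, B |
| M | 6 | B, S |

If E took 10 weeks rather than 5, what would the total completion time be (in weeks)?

18

The binding path is T→S→L = 7+1+6 = 14; finish at 14 weeks.
E is off the critical path — its longest chain is 13 weeks, giving 1 of slack.
Now T→S→E = 7+1+10 = 18 is longest, so the finish becomes 18 weeks.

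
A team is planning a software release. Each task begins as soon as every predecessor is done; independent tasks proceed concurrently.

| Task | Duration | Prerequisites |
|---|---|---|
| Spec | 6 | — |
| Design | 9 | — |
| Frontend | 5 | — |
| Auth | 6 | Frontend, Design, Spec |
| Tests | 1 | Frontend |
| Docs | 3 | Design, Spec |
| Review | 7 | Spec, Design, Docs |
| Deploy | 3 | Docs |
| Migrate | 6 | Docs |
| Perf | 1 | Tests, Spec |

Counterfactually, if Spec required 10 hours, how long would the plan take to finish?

20

The binding path is Design→Docs→Review = 9+3+7 = 19; finish at 19 hours.
Spec has 3 hours of float (longest path through it is 16).
New critical path: Spec→Docs→Review = 10+3+7 = 20 ⇒ 20 hours.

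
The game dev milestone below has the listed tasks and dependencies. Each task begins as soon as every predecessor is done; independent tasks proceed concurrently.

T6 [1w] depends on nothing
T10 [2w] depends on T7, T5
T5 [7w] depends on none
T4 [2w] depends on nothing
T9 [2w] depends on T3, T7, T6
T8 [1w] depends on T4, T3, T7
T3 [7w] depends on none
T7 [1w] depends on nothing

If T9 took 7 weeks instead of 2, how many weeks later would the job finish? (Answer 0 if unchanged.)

The binding path is T3→T9 = 7+2 = 9; finish at 9 weeks.
T9 is on the critical path; changing it to 7 makes that path 14 weeks.
The critical path is still T3→T9; finish is now 14 weeks.
Change in finish: 14 − 9 = +5 weeks.

5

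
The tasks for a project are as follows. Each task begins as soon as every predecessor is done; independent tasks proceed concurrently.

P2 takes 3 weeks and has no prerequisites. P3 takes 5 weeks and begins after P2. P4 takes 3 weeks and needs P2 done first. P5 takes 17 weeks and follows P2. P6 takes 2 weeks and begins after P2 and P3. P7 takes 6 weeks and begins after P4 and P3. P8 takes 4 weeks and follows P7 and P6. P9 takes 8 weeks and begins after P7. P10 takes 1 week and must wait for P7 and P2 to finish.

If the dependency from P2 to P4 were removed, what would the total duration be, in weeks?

Original critical path: P2→P3→P7→P9 = 3+5+6+8 = 22 ⇒ 22 weeks.
Without P2→P4, P4's earliest start moves from 3 to 0.
New critical path: P2→P3→P7→P9 = 3+5+6+8 = 22 ⇒ 22 weeks.

22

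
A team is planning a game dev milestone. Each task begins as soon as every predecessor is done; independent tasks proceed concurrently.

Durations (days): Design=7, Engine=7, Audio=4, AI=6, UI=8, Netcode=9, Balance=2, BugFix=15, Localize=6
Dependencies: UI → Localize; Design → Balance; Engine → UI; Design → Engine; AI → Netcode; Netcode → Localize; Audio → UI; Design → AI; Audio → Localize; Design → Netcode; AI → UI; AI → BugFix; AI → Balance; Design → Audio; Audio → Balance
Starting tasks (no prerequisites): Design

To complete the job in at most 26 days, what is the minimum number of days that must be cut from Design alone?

Current finish: 28 days; target: 26.
Design is on every critical path, so each day cut from Design cuts the finish by one (this holds down to a finish of 22).
Need 28 − 26 = 2 days off Design → Design becomes 5 days, finish becomes 26.

2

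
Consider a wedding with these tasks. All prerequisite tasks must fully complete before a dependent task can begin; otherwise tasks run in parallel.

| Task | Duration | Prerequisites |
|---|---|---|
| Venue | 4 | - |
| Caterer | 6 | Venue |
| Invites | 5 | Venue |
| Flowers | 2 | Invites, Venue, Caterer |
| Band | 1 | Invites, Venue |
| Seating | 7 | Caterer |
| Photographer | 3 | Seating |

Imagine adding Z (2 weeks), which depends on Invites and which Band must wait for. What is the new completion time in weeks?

20

Originally the job takes 20 weeks.
With Z inserted, Band now waits for max(Invites, Venue, Z).
New critical path: Venue→Caterer→Seating→Photographer = 4+6+7+3 = 20 ⇒ 20 weeks.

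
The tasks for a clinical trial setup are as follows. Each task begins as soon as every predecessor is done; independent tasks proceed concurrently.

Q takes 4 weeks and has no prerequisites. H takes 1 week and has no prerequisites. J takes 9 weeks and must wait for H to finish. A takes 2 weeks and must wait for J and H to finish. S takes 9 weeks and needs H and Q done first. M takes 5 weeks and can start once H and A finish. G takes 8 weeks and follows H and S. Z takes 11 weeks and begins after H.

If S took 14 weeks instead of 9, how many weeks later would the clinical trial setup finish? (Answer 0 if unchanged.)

5

Baseline: Q→S→G = 4+9+8 = 21 → 21 weeks.
S is on the critical path; changing it to 14 makes that path 26 weeks.
The critical path is still Q→S→G; finish is now 26 weeks.
Change in finish: 26 − 21 = +5 weeks.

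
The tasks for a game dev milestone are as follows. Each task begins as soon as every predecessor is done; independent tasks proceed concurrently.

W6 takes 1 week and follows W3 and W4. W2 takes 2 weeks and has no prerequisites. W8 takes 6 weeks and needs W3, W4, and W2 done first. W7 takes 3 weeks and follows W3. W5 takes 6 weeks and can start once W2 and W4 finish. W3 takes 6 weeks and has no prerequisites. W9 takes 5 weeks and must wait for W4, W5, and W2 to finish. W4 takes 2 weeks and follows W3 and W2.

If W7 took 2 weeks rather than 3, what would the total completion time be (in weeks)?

As given, the longest chain is W3→W4→W5→W9 = 6+2+6+5 = 19, so the finish is 19 weeks.
The longest path through W7 is only 9 weeks, so W7 has float 10.
The critical path is still W3→W4→W5→W9; finish is now 19 weeks.

19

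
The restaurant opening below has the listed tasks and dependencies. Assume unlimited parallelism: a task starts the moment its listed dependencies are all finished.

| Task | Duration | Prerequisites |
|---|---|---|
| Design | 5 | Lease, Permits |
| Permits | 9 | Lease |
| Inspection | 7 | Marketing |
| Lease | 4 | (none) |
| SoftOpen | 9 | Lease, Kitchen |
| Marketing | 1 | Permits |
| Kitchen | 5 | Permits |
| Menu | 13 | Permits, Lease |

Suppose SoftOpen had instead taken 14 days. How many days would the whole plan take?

32

Critical path before the change: Lease→Permits→Kitchen→SoftOpen = 4+9+5+9 = 27 giving 27 days.
Since SoftOpen is critical, the +5 change carries straight to that chain (now 32 days).
That remains the longest chain; total 32 days.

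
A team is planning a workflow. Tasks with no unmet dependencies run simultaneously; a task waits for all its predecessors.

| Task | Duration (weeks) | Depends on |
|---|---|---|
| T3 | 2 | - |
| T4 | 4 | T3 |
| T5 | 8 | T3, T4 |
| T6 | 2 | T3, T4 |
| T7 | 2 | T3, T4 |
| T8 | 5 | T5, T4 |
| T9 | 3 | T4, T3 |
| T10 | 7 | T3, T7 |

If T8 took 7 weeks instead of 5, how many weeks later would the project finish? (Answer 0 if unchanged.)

Baseline: T3→T4→T5→T8 = 2+4+8+5 = 19 → 19 weeks.
T8 is on the critical path; changing it to 7 makes that path 21 weeks.
The critical path is still T3→T4→T5→T8; finish is now 21 weeks.
Change in finish: 21 − 19 = +2 weeks.

2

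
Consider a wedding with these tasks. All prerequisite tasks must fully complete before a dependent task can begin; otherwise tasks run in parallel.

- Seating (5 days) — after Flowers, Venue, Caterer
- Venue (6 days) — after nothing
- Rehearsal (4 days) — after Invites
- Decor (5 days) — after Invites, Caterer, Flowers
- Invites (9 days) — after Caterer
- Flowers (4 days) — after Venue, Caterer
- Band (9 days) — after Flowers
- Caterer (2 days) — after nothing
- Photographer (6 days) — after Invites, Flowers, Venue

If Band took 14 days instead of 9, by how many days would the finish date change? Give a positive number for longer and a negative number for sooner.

The binding path is Venue→Flowers→Band = 6+4+9 = 19; finish at 19 days.
Band lies on that path, so at 14 days the path becomes 24 days.
The critical path is still Venue→Flowers→Band; finish is now 24 days.
Change in finish: 24 − 19 = +5 days.

5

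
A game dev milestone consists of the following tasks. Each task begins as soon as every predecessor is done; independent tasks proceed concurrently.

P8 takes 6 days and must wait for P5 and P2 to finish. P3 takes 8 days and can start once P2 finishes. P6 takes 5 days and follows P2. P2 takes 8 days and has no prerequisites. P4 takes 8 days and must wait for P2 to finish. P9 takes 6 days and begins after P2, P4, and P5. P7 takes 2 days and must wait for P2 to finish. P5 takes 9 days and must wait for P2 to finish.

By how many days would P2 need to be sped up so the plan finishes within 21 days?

2

Current finish: 23 days; target: 21.
P2 is on every critical path, so each day cut from P2 cuts the finish by one (this holds down to a finish of 16).
Need 23 − 21 = 2 days off P2 → P2 becomes 6 days, finish becomes 21.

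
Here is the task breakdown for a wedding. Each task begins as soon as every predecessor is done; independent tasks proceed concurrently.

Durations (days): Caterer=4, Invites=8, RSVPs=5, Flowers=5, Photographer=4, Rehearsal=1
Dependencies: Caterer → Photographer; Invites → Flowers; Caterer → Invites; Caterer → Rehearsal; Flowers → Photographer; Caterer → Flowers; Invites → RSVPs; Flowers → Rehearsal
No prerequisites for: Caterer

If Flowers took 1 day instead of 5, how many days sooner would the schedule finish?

As given, the longest chain is Caterer→Invites→Flowers→Photographer = 4+8+5+4 = 21, so the finish is 21 days.
Flowers lies on that path, so at 1 day the path becomes 17 days.
New critical path: Caterer→Invites→RSVPs = 4+8+5 = 17 ⇒ 17 days.
Change in finish: 17 − 21 = -4 days.

4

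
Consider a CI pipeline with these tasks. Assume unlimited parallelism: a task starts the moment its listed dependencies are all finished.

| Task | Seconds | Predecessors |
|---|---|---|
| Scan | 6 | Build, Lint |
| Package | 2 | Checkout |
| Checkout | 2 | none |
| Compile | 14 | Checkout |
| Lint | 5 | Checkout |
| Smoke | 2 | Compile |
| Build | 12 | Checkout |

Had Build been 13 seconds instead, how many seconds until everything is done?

21

As given, the longest chain is Checkout→Build→Scan = 2+12+6 = 20, so the finish is 20 seconds.
Build lies on that path, so at 13 seconds the path becomes 21 seconds.
No other chain overtakes it, so the finish is 21 seconds.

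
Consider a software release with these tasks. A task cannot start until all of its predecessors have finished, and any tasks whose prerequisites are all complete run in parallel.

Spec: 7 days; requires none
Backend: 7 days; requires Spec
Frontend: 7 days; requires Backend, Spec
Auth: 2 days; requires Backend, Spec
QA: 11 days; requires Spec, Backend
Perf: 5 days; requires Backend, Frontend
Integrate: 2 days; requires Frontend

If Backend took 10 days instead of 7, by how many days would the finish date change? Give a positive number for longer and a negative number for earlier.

3

Actual critical path: Spec→Backend→Frontend→Perf = 7+7+7+5 = 26 ⇒ 26 days.
Backend is on the critical path; changing it to 10 makes that path 29 days.
That remains the longest chain; total 29 days.
Change in finish: 29 − 26 = +3 days.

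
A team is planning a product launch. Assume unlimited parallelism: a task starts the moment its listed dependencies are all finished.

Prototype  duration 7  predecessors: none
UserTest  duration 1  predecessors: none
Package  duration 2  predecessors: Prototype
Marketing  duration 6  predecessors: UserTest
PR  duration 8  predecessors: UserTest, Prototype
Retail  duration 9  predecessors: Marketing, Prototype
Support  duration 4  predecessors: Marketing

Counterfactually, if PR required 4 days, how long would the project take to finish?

As given, the longest chain is Prototype→Retail = 7+9 = 16, so the finish is 16 days.
PR has 1 day of float (longest path through it is 15).
That remains the longest chain; total 16 days.

16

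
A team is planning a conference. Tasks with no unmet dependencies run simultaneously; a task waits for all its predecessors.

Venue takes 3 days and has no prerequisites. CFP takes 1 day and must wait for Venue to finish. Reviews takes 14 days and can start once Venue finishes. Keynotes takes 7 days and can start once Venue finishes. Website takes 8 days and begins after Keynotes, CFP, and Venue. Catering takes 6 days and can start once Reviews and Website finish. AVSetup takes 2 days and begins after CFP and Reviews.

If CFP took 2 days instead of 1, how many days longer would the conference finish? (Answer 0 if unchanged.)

As given, the longest chain is Venue→Keynotes→Website→Catering = 3+7+8+6 = 24, so the finish is 24 days.
The longest path through CFP is only 18 days, so CFP has float 6.
No other chain overtakes it, so the finish is 24 days.
Change in finish: 24 − 24 = +0 days.

0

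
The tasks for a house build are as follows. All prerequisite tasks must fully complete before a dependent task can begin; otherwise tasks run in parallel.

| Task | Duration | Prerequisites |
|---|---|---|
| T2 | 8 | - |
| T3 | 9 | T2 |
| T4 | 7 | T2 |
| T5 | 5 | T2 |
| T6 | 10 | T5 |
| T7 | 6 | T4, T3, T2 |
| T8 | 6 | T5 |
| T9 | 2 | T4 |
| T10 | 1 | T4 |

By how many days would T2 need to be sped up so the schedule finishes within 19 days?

Current finish: 23 days; target: 19.
T2 is on every critical path, so each day cut from T2 cuts the finish by one (this holds down to a finish of 16).
Need 23 − 19 = 4 days off T2 → T2 becomes 4 days, finish becomes 19.

4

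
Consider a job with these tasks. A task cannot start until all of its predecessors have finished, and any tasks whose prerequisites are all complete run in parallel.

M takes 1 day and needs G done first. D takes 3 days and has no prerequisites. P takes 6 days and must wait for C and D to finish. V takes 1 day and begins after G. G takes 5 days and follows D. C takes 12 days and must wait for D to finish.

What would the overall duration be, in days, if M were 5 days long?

21

As given, the longest chain is D→C→P = 3+12+6 = 21, so the finish is 21 days.
M is off the critical path — its longest chain is 9 days, giving 12 of slack.
No other chain overtakes it, so the finish is 21 days.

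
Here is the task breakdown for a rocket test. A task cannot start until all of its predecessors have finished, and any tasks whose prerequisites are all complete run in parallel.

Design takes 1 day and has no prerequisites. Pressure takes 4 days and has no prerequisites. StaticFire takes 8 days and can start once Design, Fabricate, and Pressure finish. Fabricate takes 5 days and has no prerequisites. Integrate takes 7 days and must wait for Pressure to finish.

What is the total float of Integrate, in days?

2

Fabricate→StaticFire = 5+8 = 13 sets the makespan at 13 days.
The longest chain containing Integrate totals 11 days.
Slack of Integrate = 6 − 4 = 2 days.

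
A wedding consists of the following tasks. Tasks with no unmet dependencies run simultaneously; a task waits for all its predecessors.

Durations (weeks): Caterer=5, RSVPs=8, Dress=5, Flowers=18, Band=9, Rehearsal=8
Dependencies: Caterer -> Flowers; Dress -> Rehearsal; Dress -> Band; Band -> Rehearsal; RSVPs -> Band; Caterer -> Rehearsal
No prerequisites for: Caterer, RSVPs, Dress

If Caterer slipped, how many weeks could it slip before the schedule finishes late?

2

Critical path: RSVPs→Band→Rehearsal = 8+9+8 = 25, so the finish is 25 weeks.
The longest chain containing Caterer totals 23 weeks.
Float = 25 − 23 = 2.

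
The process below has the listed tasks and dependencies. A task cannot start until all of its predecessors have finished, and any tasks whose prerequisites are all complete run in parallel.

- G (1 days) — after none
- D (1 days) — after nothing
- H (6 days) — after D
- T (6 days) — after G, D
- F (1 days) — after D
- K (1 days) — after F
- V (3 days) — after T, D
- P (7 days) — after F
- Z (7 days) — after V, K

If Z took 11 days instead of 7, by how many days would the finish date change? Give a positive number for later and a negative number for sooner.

4

Baseline: G→T→V→Z = 1+6+3+7 = 17 → 17 days.
Z is on the critical path; changing it to 11 makes that path 21 days.
The critical path is still G→T→V→Z; finish is now 21 days.
Change in finish: 21 − 17 = +4 days.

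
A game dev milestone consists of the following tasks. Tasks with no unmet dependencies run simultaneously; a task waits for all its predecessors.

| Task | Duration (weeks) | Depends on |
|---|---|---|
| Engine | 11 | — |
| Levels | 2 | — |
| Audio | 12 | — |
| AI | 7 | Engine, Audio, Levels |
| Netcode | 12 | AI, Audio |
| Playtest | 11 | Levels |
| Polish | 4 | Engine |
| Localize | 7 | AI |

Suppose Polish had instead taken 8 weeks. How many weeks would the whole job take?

As given, the longest chain is Audio→AI→Netcode = 12+7+12 = 31, so the finish is 31 weeks.
Polish has 16 weeks of float (longest path through it is 15).
No other chain overtakes it, so the finish is 31 weeks.

31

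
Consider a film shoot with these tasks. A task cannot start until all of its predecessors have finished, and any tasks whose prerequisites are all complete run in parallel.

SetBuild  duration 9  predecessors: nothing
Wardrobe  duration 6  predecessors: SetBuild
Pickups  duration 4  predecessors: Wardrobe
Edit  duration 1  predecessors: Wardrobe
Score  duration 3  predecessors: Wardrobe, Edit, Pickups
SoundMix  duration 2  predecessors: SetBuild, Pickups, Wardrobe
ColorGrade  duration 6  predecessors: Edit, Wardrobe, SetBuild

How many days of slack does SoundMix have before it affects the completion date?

1

The longest chain is SetBuild→Wardrobe→Pickups→Score = 9+6+4+3 = 22; overall finish 22 days.
The longest chain containing SoundMix totals 21 days.
Slack of SoundMix = 20 − 19 = 1 day.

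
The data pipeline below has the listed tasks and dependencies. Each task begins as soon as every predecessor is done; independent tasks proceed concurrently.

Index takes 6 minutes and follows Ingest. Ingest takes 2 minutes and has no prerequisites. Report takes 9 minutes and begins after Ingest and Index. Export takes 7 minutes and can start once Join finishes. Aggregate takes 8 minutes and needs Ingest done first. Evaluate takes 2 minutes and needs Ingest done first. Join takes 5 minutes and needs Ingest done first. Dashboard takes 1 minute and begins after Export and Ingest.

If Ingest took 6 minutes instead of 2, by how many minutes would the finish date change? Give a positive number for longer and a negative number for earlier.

The binding path is Ingest→Index→Report = 2+6+9 = 17; finish at 17 minutes.
Ingest lies on that path, so at 6 minutes the path becomes 21 minutes.
That remains the longest chain; total 21 minutes.
Change in finish: 21 − 17 = +4 minutes.

4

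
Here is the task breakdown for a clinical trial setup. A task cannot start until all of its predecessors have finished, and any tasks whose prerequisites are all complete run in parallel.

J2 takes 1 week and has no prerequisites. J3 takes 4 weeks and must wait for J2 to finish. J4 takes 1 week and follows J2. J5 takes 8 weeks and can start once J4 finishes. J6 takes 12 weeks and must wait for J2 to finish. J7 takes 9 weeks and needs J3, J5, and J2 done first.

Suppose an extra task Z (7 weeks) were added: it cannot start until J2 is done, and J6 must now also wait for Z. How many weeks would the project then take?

20

Originally the project takes 19 weeks.
With Z inserted, J6 now waits for max(J2, Z).
New critical path: J2→Z→J6 = 1+7+12 = 20 ⇒ 20 weeks.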